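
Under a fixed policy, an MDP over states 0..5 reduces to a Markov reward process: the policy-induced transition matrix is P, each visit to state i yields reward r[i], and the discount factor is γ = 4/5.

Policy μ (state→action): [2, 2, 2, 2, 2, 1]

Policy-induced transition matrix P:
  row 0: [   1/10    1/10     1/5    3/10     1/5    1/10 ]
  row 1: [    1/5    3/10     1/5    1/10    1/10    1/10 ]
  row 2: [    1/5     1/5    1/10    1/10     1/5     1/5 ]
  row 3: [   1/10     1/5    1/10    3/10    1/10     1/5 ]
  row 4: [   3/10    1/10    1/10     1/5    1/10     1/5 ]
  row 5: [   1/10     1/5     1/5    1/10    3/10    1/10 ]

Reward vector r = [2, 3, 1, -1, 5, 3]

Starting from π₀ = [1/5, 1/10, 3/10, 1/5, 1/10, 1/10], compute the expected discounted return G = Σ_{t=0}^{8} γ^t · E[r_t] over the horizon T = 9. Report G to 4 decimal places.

G = 8.6482

t=0: π = [0.2000, 0.1000, 0.3000, 0.2000, 0.1000, 0.1000], E[r] = 1.6000, γ^t·E[r] = 1.600000, running G = 1.600000
t=1: π = [0.1600, 0.1800, 0.1400, 0.1900, 0.1700, 0.1600], E[r] = 2.1400, γ^t·E[r] = 1.712000, running G = 3.312000
t=2: π = [0.1660, 0.1850, 0.1500, 0.1870, 0.1620, 0.1500], E[r] = 2.1100, γ^t·E[r] = 1.350400, running G = 4.662400
t=3: π = [0.1659, 0.1857, 0.1501, 0.1868, 0.1616, 0.1499], E[r] = 2.1099, γ^t·E[r] = 1.080269, running G = 5.742669
t=4: π = [0.1659, 0.1858, 0.1502, 0.1867, 0.1616, 0.1499], E[r] = 2.1102, γ^t·E[r] = 0.864322, running G = 6.606990
t=5: π = [0.1659, 0.1858, 0.1502, 0.1867, 0.1616, 0.1498], E[r] = 2.1102, γ^t·E[r] = 0.691474, running G = 7.298464
t=6: π = [0.1659, 0.1858, 0.1502, 0.1867, 0.1616, 0.1498], E[r] = 2.1102, γ^t·E[r] = 0.553181, running G = 7.851645
t=7: π = [0.1659, 0.1858, 0.1502, 0.1867, 0.1616, 0.1498], E[r] = 2.1102, γ^t·E[r] = 0.442544, running G = 8.294189
t=8: π = [0.1659, 0.1858, 0.1502, 0.1867, 0.1616, 0.1498], E[r] = 2.1102, γ^t·E[r] = 0.354036, running G = 8.648225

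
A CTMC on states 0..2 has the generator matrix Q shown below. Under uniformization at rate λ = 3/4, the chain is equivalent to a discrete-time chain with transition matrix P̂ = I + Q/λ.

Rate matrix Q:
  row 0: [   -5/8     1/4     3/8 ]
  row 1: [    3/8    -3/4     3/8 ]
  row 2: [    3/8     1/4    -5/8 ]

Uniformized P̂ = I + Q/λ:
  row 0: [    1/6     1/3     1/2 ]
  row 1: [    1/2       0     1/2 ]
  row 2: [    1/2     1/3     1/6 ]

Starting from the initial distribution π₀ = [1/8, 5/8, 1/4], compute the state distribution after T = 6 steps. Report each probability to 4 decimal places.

π = [0.3747, 0.2505, 0.3748]

t=0: π = [0.1250, 0.6250, 0.2500]
t=1: π = [0.4583, 0.1250, 0.4167]
t=2: π = [0.3472, 0.2917, 0.3611]
t=3: π = [0.3843, 0.2361, 0.3796]
t=4: π = [0.3719, 0.2546, 0.3735]
t=5: π = [0.3760, 0.2485, 0.3755]
t=6: π = [0.3747, 0.2505, 0.3748]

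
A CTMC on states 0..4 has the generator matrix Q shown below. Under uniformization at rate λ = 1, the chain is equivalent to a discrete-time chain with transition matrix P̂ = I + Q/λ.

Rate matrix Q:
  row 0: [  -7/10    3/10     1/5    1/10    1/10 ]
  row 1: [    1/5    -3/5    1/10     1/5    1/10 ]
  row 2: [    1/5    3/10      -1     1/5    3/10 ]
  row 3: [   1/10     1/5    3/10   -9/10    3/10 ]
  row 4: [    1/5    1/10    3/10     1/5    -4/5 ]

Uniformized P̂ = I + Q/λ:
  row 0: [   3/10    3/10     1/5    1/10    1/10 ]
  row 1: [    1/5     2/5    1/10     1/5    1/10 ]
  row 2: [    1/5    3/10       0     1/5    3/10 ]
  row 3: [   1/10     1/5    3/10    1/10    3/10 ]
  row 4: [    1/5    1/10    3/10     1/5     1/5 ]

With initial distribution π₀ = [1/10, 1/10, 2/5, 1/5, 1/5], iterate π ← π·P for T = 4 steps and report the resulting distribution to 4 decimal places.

π = [0.2040, 0.2731, 0.1736, 0.1633, 0.1860]

t=0: π = [0.1000, 0.1000, 0.4000, 0.2000, 0.2000]
t=1: π = [0.1900, 0.2500, 0.1500, 0.1700, 0.2400]
t=2: π = [0.2020, 0.2600, 0.1860, 0.1640, 0.1880]
t=3: π = [0.2038, 0.2720, 0.1720, 0.1634, 0.1888]
t=4: π = [0.2040, 0.2731, 0.1736, 0.1633, 0.1860]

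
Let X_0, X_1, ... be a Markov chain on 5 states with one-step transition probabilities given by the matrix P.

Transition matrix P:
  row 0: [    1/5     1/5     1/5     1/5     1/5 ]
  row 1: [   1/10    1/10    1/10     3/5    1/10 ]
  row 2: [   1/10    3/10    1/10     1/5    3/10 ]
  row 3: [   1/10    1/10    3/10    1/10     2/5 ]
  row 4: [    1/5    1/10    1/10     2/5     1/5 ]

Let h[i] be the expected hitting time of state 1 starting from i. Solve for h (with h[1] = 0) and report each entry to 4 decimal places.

h = [5.9343, 0.0000, 5.4646, 6.5707, 6.7020]

First-step conditioning: h[1] = 0; for i ≠ 1, h[i] = 1 + Σ_k P[i][k]·h[k].
  h[0] = 1 + 1/5·h[0] + 1/5·h[2] + 1/5·h[3] + 1/5·h[4]
  h[2] = 1 + 1/10·h[0] + 1/10·h[2] + 1/5·h[3] + 3/10·h[4]
  h[3] = 1 + 1/10·h[0] + 3/10·h[2] + 1/10·h[3] + 2/5·h[4]
  h[4] = 1 + 1/5·h[0] + 1/10·h[2] + 2/5·h[3] + 1/5·h[4]
Solving the 4×4 linear system over states ≠ 1 gives exactly h = [1175/198, 0, 541/99, 1301/198, 1327/198] (h[1] = 0 is the target).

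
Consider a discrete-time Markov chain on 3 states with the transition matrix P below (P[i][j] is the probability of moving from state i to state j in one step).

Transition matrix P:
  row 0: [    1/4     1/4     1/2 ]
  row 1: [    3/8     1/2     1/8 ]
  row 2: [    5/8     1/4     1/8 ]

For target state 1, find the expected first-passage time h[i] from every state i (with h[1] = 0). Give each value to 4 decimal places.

h = [4.0000, 0.0000, 4.0000]

First-step conditioning: h[1] = 0; for i ≠ 1, h[i] = 1 + Σ_k P[i][k]·h[k].
  h[0] = 1 + 1/4·h[0] + 1/2·h[2]
  h[2] = 1 + 5/8·h[0] + 1/8·h[2]
Solving the 2×2 linear system over states ≠ 1 gives exactly h = [4, 0, 4] (h[1] = 0 is the target).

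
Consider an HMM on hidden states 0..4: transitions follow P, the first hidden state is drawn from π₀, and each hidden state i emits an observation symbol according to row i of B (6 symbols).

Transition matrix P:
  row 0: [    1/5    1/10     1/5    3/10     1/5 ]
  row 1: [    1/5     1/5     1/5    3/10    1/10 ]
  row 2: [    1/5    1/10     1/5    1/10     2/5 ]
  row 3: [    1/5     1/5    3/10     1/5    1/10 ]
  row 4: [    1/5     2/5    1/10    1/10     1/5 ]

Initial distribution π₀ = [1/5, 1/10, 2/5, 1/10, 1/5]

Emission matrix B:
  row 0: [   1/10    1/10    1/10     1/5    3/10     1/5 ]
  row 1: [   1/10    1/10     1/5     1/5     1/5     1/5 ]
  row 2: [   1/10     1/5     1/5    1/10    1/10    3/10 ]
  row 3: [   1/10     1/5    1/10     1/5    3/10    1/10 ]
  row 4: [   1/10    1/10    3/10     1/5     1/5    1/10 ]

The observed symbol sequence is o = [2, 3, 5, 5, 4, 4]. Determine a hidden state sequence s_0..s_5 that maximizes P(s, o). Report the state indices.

t=0: δ = [2.000e-02, 2.000e-02, 8.000e-02, 1.000e-02, 6.000e-02]  (obs o_0=2)
t=1: δ = [3.200e-03, 4.800e-03, 1.600e-03, 1.600e-03, 6.400e-03]  ψ = [2, 4, 2, 2, 2]  (obs o_1=3)
t=2: δ = [2.560e-04, 5.120e-04, 2.880e-04, 1.440e-04, 1.280e-04]  ψ = [4, 4, 1, 1, 4]  (obs o_2=5)
t=3: δ = [2.048e-05, 2.048e-05, 3.072e-05, 1.536e-05, 1.152e-05]  ψ = [1, 1, 1, 1, 2]  (obs o_3=5)
t=4: δ = [1.843e-06, 9.216e-07, 6.144e-07, 1.843e-06, 2.458e-06]  ψ = [2, 4, 2, 0, 2]  (obs o_4=4)
t=5: δ = [1.475e-07, 1.966e-07, 5.530e-08, 1.659e-07, 9.830e-08]  ψ = [4, 4, 3, 0, 4]  (obs o_5=4)
backtrack: best end state = 1; path = [2, 4, 1, 2, 4, 1]

path = [2, 4, 1, 2, 4, 1]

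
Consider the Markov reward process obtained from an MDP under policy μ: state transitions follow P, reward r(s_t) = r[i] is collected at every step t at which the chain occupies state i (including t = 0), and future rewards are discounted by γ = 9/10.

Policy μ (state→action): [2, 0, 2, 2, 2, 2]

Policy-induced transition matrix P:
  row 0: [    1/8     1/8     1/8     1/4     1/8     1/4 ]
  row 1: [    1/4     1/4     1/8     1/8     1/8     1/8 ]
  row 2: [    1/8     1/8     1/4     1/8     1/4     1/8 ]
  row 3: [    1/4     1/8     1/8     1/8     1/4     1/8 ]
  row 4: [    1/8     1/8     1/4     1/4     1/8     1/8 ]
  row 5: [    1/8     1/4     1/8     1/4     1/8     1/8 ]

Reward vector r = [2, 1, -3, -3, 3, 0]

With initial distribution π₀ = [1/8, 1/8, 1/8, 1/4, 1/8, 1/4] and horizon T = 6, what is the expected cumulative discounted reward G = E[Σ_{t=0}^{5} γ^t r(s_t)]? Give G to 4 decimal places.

G = -0.5099

t=0: π = [0.1250, 0.1250, 0.1250, 0.2500, 0.1250, 0.2500], E[r] = -0.3750, γ^t·E[r] = -0.375000, running G = -0.375000
t=1: π = [0.1719, 0.1719, 0.1563, 0.1875, 0.1719, 0.1406], E[r] = 0.0000, γ^t·E[r] = 0.000000, running G = -0.375000
t=2: π = [0.1699, 0.1641, 0.1660, 0.1855, 0.1680, 0.1465], E[r] = -0.0469, γ^t·E[r] = -0.037969, running G = -0.412969
t=3: π = [0.1687, 0.1638, 0.1667, 0.1855, 0.1689, 0.1462], E[r] = -0.0488, γ^t·E[r] = -0.035596, running G = -0.448564
t=4: π = [0.1687, 0.1638, 0.1670, 0.1855, 0.1690, 0.1461], E[r] = -0.0491, γ^t·E[r] = -0.032236, running G = -0.480801
t=5: π = [0.1687, 0.1637, 0.1670, 0.1855, 0.1691, 0.1461], E[r] = -0.0492, γ^t·E[r] = -0.029060, running G = -0.509861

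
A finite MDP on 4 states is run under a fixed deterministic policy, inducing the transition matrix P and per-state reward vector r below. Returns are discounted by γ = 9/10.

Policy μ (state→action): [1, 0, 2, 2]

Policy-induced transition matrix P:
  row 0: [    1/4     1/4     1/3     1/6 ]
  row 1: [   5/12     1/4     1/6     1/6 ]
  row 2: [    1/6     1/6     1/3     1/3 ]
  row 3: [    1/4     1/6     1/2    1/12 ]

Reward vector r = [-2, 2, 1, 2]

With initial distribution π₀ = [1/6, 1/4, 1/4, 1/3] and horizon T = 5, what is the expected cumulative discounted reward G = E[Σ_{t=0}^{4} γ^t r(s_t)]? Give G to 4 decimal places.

t=0: π = [0.1667, 0.2500, 0.2500, 0.3333], E[r] = 1.0833, γ^t·E[r] = 1.083333, running G = 1.083333
t=1: π = [0.2708, 0.2014, 0.3472, 0.1806], E[r] = 0.5694, γ^t·E[r] = 0.512500, running G = 1.595833
t=2: π = [0.2546, 0.2060, 0.3299, 0.2095], E[r] = 0.6516, γ^t·E[r] = 0.527813, running G = 2.123646
t=3: π = [0.2568, 0.2051, 0.3339, 0.2042], E[r] = 0.6387, γ^t·E[r] = 0.465609, running G = 2.589255
t=4: π = [0.2563, 0.2052, 0.3332, 0.2053], E[r] = 0.6414, γ^t·E[r] = 0.420831, running G = 3.010086

G = 3.0101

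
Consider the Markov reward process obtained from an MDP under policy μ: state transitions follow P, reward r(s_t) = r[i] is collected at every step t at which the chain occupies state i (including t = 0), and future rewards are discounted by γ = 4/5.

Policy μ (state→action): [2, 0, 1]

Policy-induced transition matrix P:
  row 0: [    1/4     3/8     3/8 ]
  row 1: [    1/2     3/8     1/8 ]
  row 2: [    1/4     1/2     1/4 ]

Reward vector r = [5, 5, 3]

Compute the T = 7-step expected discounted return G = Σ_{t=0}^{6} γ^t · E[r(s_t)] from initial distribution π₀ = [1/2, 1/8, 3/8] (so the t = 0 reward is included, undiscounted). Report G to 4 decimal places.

t=0: π = [0.5000, 0.1250, 0.3750], E[r] = 4.2500, γ^t·E[r] = 4.250000, running G = 4.250000
t=1: π = [0.2813, 0.4219, 0.2969], E[r] = 4.4063, γ^t·E[r] = 3.525000, running G = 7.775000
t=2: π = [0.3555, 0.4121, 0.2324], E[r] = 4.5352, γ^t·E[r] = 2.902500, running G = 10.677500
t=3: π = [0.3530, 0.4041, 0.2429], E[r] = 4.5142, γ^t·E[r] = 2.311250, running G = 12.988750
t=4: π = [0.3510, 0.4054, 0.2436], E[r] = 4.5128, γ^t·E[r] = 1.848425, running G = 14.837175
t=5: π = [0.3513, 0.4055, 0.2432], E[r] = 4.5136, γ^t·E[r] = 1.479013, running G = 16.316188
t=6: π = [0.3514, 0.4054, 0.2432], E[r] = 4.5135, γ^t·E[r] = 1.183194, running G = 17.499382

G = 17.4994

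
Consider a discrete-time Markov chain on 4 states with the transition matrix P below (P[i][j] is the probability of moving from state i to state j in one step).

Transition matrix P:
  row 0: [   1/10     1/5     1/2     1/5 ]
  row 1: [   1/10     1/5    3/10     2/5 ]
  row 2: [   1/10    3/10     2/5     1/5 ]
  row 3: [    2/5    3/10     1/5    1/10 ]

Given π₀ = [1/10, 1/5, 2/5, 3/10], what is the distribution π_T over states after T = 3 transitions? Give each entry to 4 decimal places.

t=0: π = [0.1000, 0.2000, 0.4000, 0.3000]
t=1: π = [0.1900, 0.2700, 0.3300, 0.2100]
t=2: π = [0.1630, 0.2540, 0.3500, 0.2330]
t=3: π = [0.1699, 0.2583, 0.3443, 0.2275]

π = [0.1699, 0.2583, 0.3443, 0.2275]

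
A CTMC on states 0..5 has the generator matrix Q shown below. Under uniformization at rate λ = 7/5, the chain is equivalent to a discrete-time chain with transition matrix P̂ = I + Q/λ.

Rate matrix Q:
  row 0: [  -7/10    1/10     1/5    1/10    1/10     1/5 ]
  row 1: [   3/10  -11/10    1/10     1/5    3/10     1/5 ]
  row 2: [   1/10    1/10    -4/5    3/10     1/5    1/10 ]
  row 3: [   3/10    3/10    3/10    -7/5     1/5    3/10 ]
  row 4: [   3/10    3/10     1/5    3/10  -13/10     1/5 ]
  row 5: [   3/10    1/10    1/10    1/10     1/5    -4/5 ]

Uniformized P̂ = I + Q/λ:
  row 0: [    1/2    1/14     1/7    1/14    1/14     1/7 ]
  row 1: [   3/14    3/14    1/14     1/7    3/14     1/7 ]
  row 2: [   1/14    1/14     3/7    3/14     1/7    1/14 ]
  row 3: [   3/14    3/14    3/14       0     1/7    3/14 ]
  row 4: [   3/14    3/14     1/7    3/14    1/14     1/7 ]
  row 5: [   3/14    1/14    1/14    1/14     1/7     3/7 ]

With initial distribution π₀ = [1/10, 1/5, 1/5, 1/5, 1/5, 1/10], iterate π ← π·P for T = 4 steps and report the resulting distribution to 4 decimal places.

t=0: π = [0.1000, 0.2000, 0.2000, 0.2000, 0.2000, 0.1000]
t=1: π = [0.2143, 0.1571, 0.1929, 0.1286, 0.1357, 0.1714]
t=2: π = [0.2480, 0.1316, 0.1837, 0.1204, 0.1291, 0.1872]
t=3: π = [0.2589, 0.1259, 0.1812, 0.1169, 0.1253, 0.1918]
t=4: π = [0.2624, 0.1240, 0.1803, 0.1159, 0.1244, 0.1931]

π = [0.2624, 0.1240, 0.1803, 0.1159, 0.1244, 0.1931]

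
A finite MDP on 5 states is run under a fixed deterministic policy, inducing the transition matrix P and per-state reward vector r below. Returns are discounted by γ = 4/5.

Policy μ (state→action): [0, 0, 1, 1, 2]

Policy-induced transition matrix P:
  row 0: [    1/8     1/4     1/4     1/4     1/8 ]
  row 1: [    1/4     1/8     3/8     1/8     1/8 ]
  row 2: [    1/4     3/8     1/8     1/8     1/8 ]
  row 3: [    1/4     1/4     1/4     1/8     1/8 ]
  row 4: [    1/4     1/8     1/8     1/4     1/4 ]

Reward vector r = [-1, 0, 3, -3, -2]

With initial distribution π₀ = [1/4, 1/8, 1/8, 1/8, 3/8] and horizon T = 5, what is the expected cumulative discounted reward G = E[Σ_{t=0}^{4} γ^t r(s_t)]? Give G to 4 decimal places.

t=0: π = [0.2500, 0.1250, 0.1250, 0.1250, 0.3750], E[r] = -1.0000, γ^t·E[r] = -1.000000, running G = -1.000000
t=1: π = [0.2188, 0.2031, 0.2031, 0.2031, 0.1719], E[r] = -0.5625, γ^t·E[r] = -0.450000, running G = -1.450000
t=2: π = [0.2227, 0.2285, 0.2285, 0.1738, 0.1465], E[r] = -0.3516, γ^t·E[r] = -0.225000, running G = -1.675000
t=3: π = [0.2222, 0.2317, 0.2317, 0.1711, 0.1433], E[r] = -0.3271, γ^t·E[r] = -0.167500, running G = -1.842500
t=4: π = [0.2222, 0.2321, 0.2321, 0.1707, 0.1429], E[r] = -0.3239, γ^t·E[r] = -0.132650, running G = -1.975150

G = -1.9752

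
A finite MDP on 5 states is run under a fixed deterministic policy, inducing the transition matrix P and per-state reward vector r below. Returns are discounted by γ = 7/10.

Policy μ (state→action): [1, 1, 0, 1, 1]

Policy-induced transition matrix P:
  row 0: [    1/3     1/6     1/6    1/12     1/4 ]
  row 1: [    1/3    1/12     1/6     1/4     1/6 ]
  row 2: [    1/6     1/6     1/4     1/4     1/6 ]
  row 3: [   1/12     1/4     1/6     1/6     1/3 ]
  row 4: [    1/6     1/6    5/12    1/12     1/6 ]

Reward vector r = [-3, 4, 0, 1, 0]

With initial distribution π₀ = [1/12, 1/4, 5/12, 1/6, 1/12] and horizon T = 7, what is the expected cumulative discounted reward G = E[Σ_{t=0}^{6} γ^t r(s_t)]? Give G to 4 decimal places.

t=0: π = [0.0833, 0.2500, 0.4167, 0.1667, 0.0833], E[r] = 0.9167, γ^t·E[r] = 0.916667, running G = 0.916667
t=1: π = [0.2083, 0.1597, 0.2222, 0.2083, 0.2014], E[r] = 0.2222, γ^t·E[r] = 0.155556, running G = 1.072222
t=2: π = [0.2106, 0.1707, 0.2355, 0.1644, 0.2188], E[r] = 0.2153, γ^t·E[r] = 0.105486, running G = 1.177708
t=3: π = [0.2165, 0.1661, 0.2410, 0.1647, 0.2116], E[r] = 0.1797, γ^t·E[r] = 0.061633, running G = 1.239341
t=4: π = [0.2167, 0.1666, 0.2397, 0.1649, 0.2122], E[r] = 0.1810, γ^t·E[r] = 0.043450, running G = 1.282791
t=5: π = [0.2168, 0.1665, 0.2397, 0.1648, 0.2122], E[r] = 0.1805, γ^t·E[r] = 0.030336, running G = 1.313126
t=6: π = [0.2168, 0.1665, 0.2397, 0.1648, 0.2122], E[r] = 0.1804, γ^t·E[r] = 0.021221, running G = 1.334348

G = 1.3343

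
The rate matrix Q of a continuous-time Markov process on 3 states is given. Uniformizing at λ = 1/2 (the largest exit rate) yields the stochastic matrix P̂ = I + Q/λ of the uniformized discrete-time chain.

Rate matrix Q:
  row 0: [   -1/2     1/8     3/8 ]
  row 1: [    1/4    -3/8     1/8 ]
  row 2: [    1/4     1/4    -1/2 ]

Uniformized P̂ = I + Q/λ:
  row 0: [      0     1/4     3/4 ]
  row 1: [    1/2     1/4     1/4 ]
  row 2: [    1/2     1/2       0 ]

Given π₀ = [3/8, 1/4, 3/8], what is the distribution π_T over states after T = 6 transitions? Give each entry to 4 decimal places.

t=0: π = [0.3750, 0.2500, 0.3750]
t=1: π = [0.3125, 0.3438, 0.3438]
t=2: π = [0.3438, 0.3359, 0.3203]
t=3: π = [0.3281, 0.3301, 0.3418]
t=4: π = [0.3359, 0.3354, 0.3286]
t=5: π = [0.3320, 0.3322, 0.3358]
t=6: π = [0.3340, 0.3340, 0.3321]

π = [0.3340, 0.3340, 0.3321]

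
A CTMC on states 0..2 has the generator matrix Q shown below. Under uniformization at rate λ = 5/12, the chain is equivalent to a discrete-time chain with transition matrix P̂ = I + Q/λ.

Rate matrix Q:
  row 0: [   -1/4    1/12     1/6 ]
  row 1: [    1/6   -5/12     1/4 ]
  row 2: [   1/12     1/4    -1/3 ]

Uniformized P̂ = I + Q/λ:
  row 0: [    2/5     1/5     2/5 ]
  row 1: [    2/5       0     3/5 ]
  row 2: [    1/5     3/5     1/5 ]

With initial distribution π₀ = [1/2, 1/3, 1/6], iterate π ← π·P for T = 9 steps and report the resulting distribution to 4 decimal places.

t=0: π = [0.5000, 0.3333, 0.1667]
t=1: π = [0.3667, 0.2000, 0.4333]
t=2: π = [0.3133, 0.3333, 0.3533]
t=3: π = [0.3293, 0.2747, 0.3960]
t=4: π = [0.3208, 0.3035, 0.3757]
t=5: π = [0.3249, 0.2896, 0.3855]
t=6: π = [0.3229, 0.2963, 0.3808]
t=7: π = [0.3238, 0.2931, 0.3831]
t=8: π = [0.3234, 0.2946, 0.3820]
t=9: π = [0.3236, 0.2939, 0.3825]

π = [0.3236, 0.2939, 0.3825]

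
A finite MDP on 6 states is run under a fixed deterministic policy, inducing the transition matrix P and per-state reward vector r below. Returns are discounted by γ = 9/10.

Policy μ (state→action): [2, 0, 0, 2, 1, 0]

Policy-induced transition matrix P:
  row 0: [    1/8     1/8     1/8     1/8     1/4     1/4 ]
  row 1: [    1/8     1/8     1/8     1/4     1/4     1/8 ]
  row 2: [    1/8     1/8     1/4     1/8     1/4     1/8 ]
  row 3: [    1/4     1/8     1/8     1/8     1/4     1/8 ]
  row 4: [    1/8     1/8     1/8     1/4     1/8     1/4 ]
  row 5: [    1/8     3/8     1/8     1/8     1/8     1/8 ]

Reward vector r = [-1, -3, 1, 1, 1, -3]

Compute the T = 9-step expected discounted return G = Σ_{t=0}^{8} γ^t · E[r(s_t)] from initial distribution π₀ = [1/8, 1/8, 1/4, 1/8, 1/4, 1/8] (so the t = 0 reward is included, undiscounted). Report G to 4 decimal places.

t=0: π = [0.1250, 0.1250, 0.2500, 0.1250, 0.2500, 0.1250], E[r] = -0.2500, γ^t·E[r] = -0.250000, running G = -0.250000
t=1: π = [0.1406, 0.1563, 0.1563, 0.1719, 0.2031, 0.1719], E[r] = -0.5938, γ^t·E[r] = -0.534375, running G = -0.784375
t=2: π = [0.1465, 0.1680, 0.1445, 0.1699, 0.2031, 0.1680], E[r] = -0.6367, γ^t·E[r] = -0.515742, running G = -1.300117
t=3: π = [0.1462, 0.1670, 0.1431, 0.1714, 0.2036, 0.1687], E[r] = -0.6353, γ^t·E[r] = -0.463100, running G = -1.763217
t=4: π = [0.1464, 0.1672, 0.1429, 0.1713, 0.2035, 0.1687], E[r] = -0.6365, γ^t·E[r] = -0.417591, running G = -2.180808
t=5: π = [0.1464, 0.1672, 0.1429, 0.1713, 0.2035, 0.1687], E[r] = -0.6365, γ^t·E[r] = -0.375850, running G = -2.556658
t=6: π = [0.1464, 0.1672, 0.1429, 0.1713, 0.2035, 0.1687], E[r] = -0.6365, γ^t·E[r] = -0.338269, running G = -2.894928
t=7: π = [0.1464, 0.1672, 0.1429, 0.1713, 0.2035, 0.1687], E[r] = -0.6365, γ^t·E[r] = -0.304443, running G = -3.199371
t=8: π = [0.1464, 0.1672, 0.1429, 0.1713, 0.2035, 0.1687], E[r] = -0.6365, γ^t·E[r] = -0.273999, running G = -3.473369

G = -3.4734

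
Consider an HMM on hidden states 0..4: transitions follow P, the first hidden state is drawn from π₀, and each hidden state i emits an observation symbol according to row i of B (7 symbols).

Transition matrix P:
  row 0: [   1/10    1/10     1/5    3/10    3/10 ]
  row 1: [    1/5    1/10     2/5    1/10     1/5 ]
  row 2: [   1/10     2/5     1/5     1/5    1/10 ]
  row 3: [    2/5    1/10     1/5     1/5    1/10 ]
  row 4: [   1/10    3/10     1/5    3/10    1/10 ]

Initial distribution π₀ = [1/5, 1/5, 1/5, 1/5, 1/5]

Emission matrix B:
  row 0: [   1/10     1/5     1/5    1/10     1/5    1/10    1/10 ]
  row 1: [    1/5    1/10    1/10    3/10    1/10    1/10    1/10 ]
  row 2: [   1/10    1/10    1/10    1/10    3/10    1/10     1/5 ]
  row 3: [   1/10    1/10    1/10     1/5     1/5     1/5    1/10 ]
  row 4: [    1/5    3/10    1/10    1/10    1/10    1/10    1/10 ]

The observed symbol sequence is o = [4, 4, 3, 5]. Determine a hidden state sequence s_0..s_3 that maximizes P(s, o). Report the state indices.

t=0: δ = [4.000e-02, 2.000e-02, 6.000e-02, 4.000e-02, 2.000e-02]  (obs o_0=4)
t=1: δ = [3.200e-03, 2.400e-03, 3.600e-03, 2.400e-03, 1.200e-03]  ψ = [3, 2, 2, 0, 0]  (obs o_1=4)
t=2: δ = [9.600e-05, 4.320e-04, 9.600e-05, 1.920e-04, 9.600e-05]  ψ = [3, 2, 1, 0, 0]  (obs o_2=3)
t=3: δ = [8.640e-06, 4.320e-06, 1.728e-05, 8.640e-06, 8.640e-06]  ψ = [1, 1, 1, 1, 1]  (obs o_3=5)
backtrack: best end state = 2; path = [2, 2, 1, 2]

path = [2, 2, 1, 2]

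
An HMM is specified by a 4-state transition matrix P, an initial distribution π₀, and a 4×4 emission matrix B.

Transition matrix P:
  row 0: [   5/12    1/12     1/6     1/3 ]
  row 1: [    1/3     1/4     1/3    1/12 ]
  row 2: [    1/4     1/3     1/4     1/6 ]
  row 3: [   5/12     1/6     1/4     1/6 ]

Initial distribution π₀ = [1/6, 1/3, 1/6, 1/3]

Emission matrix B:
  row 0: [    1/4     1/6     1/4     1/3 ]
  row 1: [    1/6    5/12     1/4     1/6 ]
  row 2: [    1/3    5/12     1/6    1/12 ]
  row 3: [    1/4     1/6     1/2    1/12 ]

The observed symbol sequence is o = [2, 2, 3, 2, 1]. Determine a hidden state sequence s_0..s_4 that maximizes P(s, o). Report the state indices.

t=0: δ = [4.167e-02, 8.333e-02, 2.778e-02, 1.667e-01]  (obs o_0=2)
t=1: δ = [1.736e-02, 6.944e-03, 6.944e-03, 1.389e-02]  ψ = [3, 3, 3, 3]  (obs o_1=2)
t=2: δ = [2.411e-03, 3.858e-04, 2.894e-04, 4.823e-04]  ψ = [0, 2, 3, 0]  (obs o_2=3)
t=3: δ = [2.512e-04, 5.023e-05, 6.698e-05, 4.019e-04]  ψ = [0, 0, 0, 0]  (obs o_3=2)
t=4: δ = [2.791e-05, 2.791e-05, 4.186e-05, 1.395e-05]  ψ = [3, 3, 3, 0]  (obs o_4=1)
backtrack: best end state = 2; path = [3, 0, 0, 3, 2]

path = [3, 0, 0, 3, 2]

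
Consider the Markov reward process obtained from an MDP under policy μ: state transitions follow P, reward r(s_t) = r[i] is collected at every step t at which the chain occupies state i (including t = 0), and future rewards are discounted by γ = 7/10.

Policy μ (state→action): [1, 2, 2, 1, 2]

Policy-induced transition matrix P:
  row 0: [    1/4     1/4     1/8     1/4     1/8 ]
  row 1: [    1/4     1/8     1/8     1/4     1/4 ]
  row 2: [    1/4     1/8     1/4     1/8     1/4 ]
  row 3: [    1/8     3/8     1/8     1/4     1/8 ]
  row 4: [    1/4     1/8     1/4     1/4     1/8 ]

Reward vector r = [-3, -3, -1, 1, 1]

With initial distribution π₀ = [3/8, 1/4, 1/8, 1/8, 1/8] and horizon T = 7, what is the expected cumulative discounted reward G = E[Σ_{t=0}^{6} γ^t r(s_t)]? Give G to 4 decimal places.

t=0: π = [0.3750, 0.2500, 0.1250, 0.1250, 0.1250], E[r] = -1.7500, γ^t·E[r] = -1.750000, running G = -1.750000
t=1: π = [0.2344, 0.2031, 0.1563, 0.2344, 0.1719], E[r] = -1.0625, γ^t·E[r] = -0.743750, running G = -2.493750
t=2: π = [0.2207, 0.2129, 0.1660, 0.2305, 0.1699], E[r] = -1.0664, γ^t·E[r] = -0.522539, running G = -3.016289
t=3: π = [0.2212, 0.2102, 0.1670, 0.2292, 0.1724], E[r] = -1.0596, γ^t·E[r] = -0.363433, running G = -3.379722
t=4: π = [0.2213, 0.2100, 0.1674, 0.2291, 0.1721], E[r] = -1.0601, γ^t·E[r] = -0.254520, running G = -3.634242
t=5: π = [0.2214, 0.2099, 0.1674, 0.2291, 0.1722], E[r] = -1.0601, γ^t·E[r] = -0.178176, running G = -3.812417
t=6: π = [0.2214, 0.2099, 0.1675, 0.2291, 0.1722], E[r] = -1.0601, γ^t·E[r] = -0.124722, running G = -3.937139

G = -3.9371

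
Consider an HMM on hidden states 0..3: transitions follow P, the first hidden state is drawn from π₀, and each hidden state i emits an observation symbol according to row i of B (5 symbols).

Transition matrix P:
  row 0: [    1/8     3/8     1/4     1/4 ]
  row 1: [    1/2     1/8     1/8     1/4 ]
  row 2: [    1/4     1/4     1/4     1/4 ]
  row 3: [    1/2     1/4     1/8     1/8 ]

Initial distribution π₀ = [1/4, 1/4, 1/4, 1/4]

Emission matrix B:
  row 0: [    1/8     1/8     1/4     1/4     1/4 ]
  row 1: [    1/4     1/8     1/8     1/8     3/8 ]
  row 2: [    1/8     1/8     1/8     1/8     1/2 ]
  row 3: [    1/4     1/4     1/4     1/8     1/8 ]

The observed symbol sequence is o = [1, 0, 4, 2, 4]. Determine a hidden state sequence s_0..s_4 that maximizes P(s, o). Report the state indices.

path = [3, 0, 1, 0, 1]

t=0: δ = [3.125e-02, 3.125e-02, 3.125e-02, 6.250e-02]  (obs o_0=1)
t=1: δ = [3.906e-03, 3.906e-03, 9.766e-04, 1.953e-03]  ψ = [3, 3, 0, 0]  (obs o_1=0)
t=2: δ = [4.883e-04, 5.493e-04, 4.883e-04, 1.221e-04]  ψ = [1, 0, 0, 0]  (obs o_2=4)
t=3: δ = [6.866e-05, 2.289e-05, 1.526e-05, 3.433e-05]  ψ = [1, 0, 0, 1]  (obs o_3=2)
t=4: δ = [4.292e-06, 9.656e-06, 8.583e-06, 2.146e-06]  ψ = [3, 0, 0, 0]  (obs o_4=4)
backtrack: best end state = 1; path = [3, 0, 1, 0, 1]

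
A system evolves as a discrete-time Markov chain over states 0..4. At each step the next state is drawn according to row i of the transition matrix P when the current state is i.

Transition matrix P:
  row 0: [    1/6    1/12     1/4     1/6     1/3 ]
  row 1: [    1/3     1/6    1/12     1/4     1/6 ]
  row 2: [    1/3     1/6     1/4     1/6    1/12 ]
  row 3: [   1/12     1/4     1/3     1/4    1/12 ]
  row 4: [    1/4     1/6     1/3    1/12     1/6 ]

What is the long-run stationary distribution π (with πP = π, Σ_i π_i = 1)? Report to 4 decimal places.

π = [0.2348, 0.1622, 0.2522, 0.1811, 0.1697]

Balance equations π_j = Σ_i π_i·P[i][j]:
  π_0 = 1/6·π_0 + 1/3·π_1 + 1/3·π_2 + 1/12·π_3 + 1/4·π_4
  π_1 = 1/12·π_0 + 1/6·π_1 + 1/6·π_2 + 1/4·π_3 + 1/6·π_4
  π_2 = 1/4·π_0 + 1/12·π_1 + 1/4·π_2 + 1/3·π_3 + 1/3·π_4
  π_3 = 1/6·π_0 + 1/4·π_1 + 1/6·π_2 + 1/4·π_3 + 1/12·π_4
  normalize: π_0 + π_1 + π_2 + π_3 + π_4 = 1
Solving the linear system gives exactly π = [4797/20432, 1657/10216, 5153/20432, 3701/20432, 3467/20432].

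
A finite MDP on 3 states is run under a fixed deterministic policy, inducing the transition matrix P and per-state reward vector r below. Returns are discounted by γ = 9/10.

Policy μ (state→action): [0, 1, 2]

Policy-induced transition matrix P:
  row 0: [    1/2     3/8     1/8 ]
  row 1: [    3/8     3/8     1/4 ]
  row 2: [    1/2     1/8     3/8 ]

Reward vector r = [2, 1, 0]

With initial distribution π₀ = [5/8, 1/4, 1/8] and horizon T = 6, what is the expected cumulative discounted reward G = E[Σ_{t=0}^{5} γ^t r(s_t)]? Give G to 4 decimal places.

G = 6.1083

t=0: π = [0.6250, 0.2500, 0.1250], E[r] = 1.5000, γ^t·E[r] = 1.500000, running G = 1.500000
t=1: π = [0.4688, 0.3438, 0.1875], E[r] = 1.2813, γ^t·E[r] = 1.153125, running G = 2.653125
t=2: π = [0.4570, 0.3281, 0.2148], E[r] = 1.2422, γ^t·E[r] = 1.006172, running G = 3.659297
t=3: π = [0.4590, 0.3213, 0.2197], E[r] = 1.2393, γ^t·E[r] = 0.903419, running G = 4.562716
t=4: π = [0.4598, 0.3201, 0.2201], E[r] = 1.2397, γ^t·E[r] = 0.813397, running G = 5.376113
t=5: π = [0.4600, 0.3200, 0.2200], E[r] = 1.2400, γ^t·E[r] = 0.732184, running G = 6.108297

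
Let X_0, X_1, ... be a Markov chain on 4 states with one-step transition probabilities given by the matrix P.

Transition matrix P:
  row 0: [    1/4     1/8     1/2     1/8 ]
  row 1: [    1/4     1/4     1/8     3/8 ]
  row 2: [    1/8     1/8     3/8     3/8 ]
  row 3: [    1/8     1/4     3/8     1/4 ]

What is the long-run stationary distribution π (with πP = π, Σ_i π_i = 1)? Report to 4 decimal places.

Balance equations π_j = Σ_i π_i·P[i][j]:
  π_0 = 1/4·π_0 + 1/4·π_1 + 1/8·π_2 + 1/8·π_3
  π_1 = 1/8·π_0 + 1/4·π_1 + 1/8·π_2 + 1/4·π_3
  π_2 = 1/2·π_0 + 1/8·π_1 + 3/8·π_2 + 3/8·π_3
  normalize: π_0 + π_1 + π_2 + π_3 = 1
Solving the linear system gives exactly π = [75/443, 82/443, 155/443, 131/443].

π = [0.1693, 0.1851, 0.3499, 0.2957]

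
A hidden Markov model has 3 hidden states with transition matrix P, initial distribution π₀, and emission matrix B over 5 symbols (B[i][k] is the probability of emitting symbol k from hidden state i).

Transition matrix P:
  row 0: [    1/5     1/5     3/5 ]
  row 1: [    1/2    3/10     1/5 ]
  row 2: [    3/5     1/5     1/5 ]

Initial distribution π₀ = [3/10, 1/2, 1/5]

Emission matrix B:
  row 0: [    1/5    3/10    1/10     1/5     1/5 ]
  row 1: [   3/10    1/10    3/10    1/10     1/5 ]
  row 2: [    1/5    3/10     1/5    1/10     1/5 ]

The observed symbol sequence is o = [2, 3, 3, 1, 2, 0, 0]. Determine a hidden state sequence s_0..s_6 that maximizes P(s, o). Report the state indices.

path = [1, 0, 2, 0, 2, 0, 2]

t=0: δ = [3.000e-02, 1.500e-01, 4.000e-02]  (obs o_0=2)
t=1: δ = [1.500e-02, 4.500e-03, 3.000e-03]  ψ = [1, 1, 1]  (obs o_1=3)
t=2: δ = [6.000e-04, 3.000e-04, 9.000e-04]  ψ = [0, 0, 0]  (obs o_2=3)
t=3: δ = [1.620e-04, 1.800e-05, 1.080e-04]  ψ = [2, 2, 0]  (obs o_3=1)
t=4: δ = [6.480e-06, 9.720e-06, 1.944e-05]  ψ = [2, 0, 0]  (obs o_4=2)
t=5: δ = [2.333e-06, 1.166e-06, 7.776e-07]  ψ = [2, 2, 0]  (obs o_5=0)
t=6: δ = [1.166e-07, 1.400e-07, 2.799e-07]  ψ = [1, 0, 0]  (obs o_6=0)
backtrack: best end state = 2; path = [1, 0, 2, 0, 2, 0, 2]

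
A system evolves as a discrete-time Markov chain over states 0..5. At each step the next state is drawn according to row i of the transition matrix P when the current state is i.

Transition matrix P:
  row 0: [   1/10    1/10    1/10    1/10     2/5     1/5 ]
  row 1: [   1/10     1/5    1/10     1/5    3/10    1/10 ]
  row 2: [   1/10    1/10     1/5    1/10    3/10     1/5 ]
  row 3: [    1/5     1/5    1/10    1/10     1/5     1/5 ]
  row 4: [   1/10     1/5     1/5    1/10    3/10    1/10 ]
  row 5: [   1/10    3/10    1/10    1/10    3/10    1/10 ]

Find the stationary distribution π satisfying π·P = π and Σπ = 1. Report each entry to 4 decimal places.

Balance equations π_j = Σ_i π_i·P[i][j]:
  π_0 = 1/10·π_0 + 1/10·π_1 + 1/10·π_2 + 1/5·π_3 + 1/10·π_4 + 1/10·π_5
  π_1 = 1/10·π_0 + 1/5·π_1 + 1/10·π_2 + 1/5·π_3 + 1/5·π_4 + 3/10·π_5
  π_2 = 1/10·π_0 + 1/10·π_1 + 1/5·π_2 + 1/10·π_3 + 1/5·π_4 + 1/10·π_5
  π_3 = 1/10·π_0 + 1/5·π_1 + 1/10·π_2 + 1/10·π_3 + 1/10·π_4 + 1/10·π_5
  π_4 = 2/5·π_0 + 3/10·π_1 + 3/10·π_2 + 1/5·π_3 + 3/10·π_4 + 3/10·π_5
  normalize: π_0 + π_1 + π_2 + π_3 + π_4 + π_5 = 1
Solving the linear system gives exactly π = [1598/14283, 2687/14283, 2062/14283, 1697/14283, 475/1587, 1964/14283].

π = [0.1119, 0.1881, 0.1444, 0.1188, 0.2993, 0.1375]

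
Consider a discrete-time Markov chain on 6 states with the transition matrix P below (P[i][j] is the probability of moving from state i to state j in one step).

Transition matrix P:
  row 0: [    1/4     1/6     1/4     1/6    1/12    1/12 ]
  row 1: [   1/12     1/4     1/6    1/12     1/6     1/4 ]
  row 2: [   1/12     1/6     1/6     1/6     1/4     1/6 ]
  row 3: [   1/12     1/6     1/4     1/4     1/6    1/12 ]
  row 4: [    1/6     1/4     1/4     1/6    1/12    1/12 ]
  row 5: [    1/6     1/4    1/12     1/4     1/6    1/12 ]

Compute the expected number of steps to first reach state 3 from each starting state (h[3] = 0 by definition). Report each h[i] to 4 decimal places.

h = [6.2275, 6.7146, 6.1976, 0.0000, 6.2681, 5.7575]

First-step conditioning: h[3] = 0; for i ≠ 3, h[i] = 1 + Σ_k P[i][k]·h[k].
  h[0] = 1 + 1/4·h[0] + 1/6·h[1] + 1/4·h[2] + 1/12·h[4] + 1/12·h[5]
  h[1] = 1 + 1/12·h[0] + 1/4·h[1] + 1/6·h[2] + 1/6·h[4] + 1/4·h[5]
  h[2] = 1 + 1/12·h[0] + 1/6·h[1] + 1/6·h[2] + 1/4·h[4] + 1/6·h[5]
  h[4] = 1 + 1/6·h[0] + 1/4·h[1] + 1/4·h[2] + 1/12·h[4] + 1/12·h[5]
  h[5] = 1 + 1/6·h[0] + 1/4·h[1] + 1/12·h[2] + 1/6·h[4] + 1/12·h[5]
Solving the 5×5 linear system over states ≠ 3 gives exactly h = [34980/5617, 37716/5617, 34812/5617, 0, 35208/5617, 32340/5617] (h[3] = 0 is the target).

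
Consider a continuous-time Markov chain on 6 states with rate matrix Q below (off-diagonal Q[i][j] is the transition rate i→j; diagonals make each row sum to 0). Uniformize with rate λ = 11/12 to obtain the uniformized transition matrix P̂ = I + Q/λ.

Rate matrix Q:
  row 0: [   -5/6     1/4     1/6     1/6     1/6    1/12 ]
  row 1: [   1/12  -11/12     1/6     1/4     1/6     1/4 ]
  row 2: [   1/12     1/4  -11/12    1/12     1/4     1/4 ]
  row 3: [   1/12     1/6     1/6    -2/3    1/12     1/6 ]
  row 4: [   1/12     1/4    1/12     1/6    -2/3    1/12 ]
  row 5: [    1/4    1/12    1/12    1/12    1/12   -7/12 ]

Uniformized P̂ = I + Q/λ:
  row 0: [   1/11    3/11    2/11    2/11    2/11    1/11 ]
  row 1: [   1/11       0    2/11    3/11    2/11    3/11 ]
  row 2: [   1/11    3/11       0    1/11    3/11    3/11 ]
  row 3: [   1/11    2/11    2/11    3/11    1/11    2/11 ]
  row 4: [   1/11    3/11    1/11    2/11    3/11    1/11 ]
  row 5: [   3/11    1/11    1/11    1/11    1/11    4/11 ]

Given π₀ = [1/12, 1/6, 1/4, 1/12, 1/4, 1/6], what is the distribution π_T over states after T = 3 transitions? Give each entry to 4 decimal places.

t=0: π = [0.0833, 0.1667, 0.2500, 0.0833, 0.2500, 0.1667]
t=1: π = [0.1212, 0.1894, 0.0985, 0.1667, 0.2045, 0.2197]
t=2: π = [0.1309, 0.1660, 0.1253, 0.1853, 0.1742, 0.2183]
t=3: π = [0.1306, 0.1709, 0.1233, 0.1825, 0.1724, 0.2203]

π = [0.1306, 0.1709, 0.1233, 0.1825, 0.1724, 0.2203]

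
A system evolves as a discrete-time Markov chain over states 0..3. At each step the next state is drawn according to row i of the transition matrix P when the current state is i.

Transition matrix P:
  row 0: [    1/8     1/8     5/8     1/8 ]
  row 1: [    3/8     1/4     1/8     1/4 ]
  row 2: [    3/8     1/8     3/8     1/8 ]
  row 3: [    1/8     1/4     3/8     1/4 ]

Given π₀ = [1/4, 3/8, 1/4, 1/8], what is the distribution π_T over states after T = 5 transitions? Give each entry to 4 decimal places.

π = [0.2667, 0.1667, 0.3998, 0.1667]

t=0: π = [0.2500, 0.3750, 0.2500, 0.1250]
t=1: π = [0.2813, 0.1875, 0.3438, 0.1875]
t=2: π = [0.2578, 0.1719, 0.3984, 0.1719]
t=3: π = [0.2676, 0.1680, 0.3965, 0.1680]
t=4: π = [0.2661, 0.1670, 0.3999, 0.1670]
t=5: π = [0.2667, 0.1667, 0.3998, 0.1667]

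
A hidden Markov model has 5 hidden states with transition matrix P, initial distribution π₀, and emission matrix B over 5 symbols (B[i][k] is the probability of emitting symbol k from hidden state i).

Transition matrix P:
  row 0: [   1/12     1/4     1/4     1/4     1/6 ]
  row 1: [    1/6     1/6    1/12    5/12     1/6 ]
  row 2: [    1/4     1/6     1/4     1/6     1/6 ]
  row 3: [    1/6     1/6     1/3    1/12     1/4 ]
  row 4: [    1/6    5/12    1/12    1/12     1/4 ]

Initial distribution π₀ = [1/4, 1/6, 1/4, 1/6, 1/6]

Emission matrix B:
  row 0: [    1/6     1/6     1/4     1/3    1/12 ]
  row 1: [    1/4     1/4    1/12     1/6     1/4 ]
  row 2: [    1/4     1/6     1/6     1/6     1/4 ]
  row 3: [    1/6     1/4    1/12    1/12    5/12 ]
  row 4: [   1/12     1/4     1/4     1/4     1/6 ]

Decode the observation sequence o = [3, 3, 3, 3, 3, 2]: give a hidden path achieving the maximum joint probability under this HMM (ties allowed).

path = [0, 4, 4, 4, 4, 4]

t=0: δ = [8.333e-02, 2.778e-02, 4.167e-02, 1.389e-02, 4.167e-02]  (obs o_0=3)
t=1: δ = [3.472e-03, 3.472e-03, 3.472e-03, 1.736e-03, 3.472e-03]  ψ = [2, 0, 0, 0, 0]  (obs o_1=3)
t=2: δ = [2.894e-04, 2.411e-04, 1.447e-04, 1.206e-04, 2.170e-04]  ψ = [2, 4, 0, 1, 4]  (obs o_2=3)
t=3: δ = [1.340e-05, 1.507e-05, 1.206e-05, 8.372e-06, 1.356e-05]  ψ = [1, 4, 0, 1, 4]  (obs o_3=3)
t=4: δ = [1.005e-06, 9.419e-07, 5.582e-07, 5.233e-07, 8.477e-07]  ψ = [2, 4, 0, 1, 4]  (obs o_4=3)
t=5: δ = [3.925e-08, 2.943e-08, 4.186e-08, 3.270e-08, 5.298e-08]  ψ = [1, 4, 0, 1, 4]  (obs o_5=2)
backtrack: best end state = 4; path = [0, 4, 4, 4, 4, 4]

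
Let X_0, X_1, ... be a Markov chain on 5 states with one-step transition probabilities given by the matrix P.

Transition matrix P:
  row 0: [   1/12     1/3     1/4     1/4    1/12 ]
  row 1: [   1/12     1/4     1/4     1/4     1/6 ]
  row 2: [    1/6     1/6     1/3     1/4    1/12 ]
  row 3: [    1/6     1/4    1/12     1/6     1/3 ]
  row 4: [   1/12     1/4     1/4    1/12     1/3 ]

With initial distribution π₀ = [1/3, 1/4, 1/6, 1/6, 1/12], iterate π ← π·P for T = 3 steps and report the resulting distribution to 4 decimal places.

t=0: π = [0.3333, 0.2500, 0.1667, 0.1667, 0.0833]
t=1: π = [0.1111, 0.2639, 0.2361, 0.2222, 0.1667]
t=2: π = [0.1215, 0.2396, 0.2326, 0.2037, 0.2025]
t=3: π = [0.1197, 0.2407, 0.2354, 0.1993, 0.2049]

π = [0.1197, 0.2407, 0.2354, 0.1993, 0.2049]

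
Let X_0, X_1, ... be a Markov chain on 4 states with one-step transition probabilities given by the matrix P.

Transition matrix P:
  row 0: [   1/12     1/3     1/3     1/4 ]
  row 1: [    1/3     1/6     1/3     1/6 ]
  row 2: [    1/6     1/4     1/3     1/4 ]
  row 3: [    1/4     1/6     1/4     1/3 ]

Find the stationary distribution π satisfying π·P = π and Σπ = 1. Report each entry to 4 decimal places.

π = [0.2082, 0.2274, 0.3123, 0.2521]

Balance equations π_j = Σ_i π_i·P[i][j]:
  π_0 = 1/12·π_0 + 1/3·π_1 + 1/6·π_2 + 1/4·π_3
  π_1 = 1/3·π_0 + 1/6·π_1 + 1/4·π_2 + 1/6·π_3
  π_2 = 1/3·π_0 + 1/3·π_1 + 1/3·π_2 + 1/4·π_3
  normalize: π_0 + π_1 + π_2 + π_3 = 1
Solving the linear system gives exactly π = [76/365, 83/365, 114/365, 92/365].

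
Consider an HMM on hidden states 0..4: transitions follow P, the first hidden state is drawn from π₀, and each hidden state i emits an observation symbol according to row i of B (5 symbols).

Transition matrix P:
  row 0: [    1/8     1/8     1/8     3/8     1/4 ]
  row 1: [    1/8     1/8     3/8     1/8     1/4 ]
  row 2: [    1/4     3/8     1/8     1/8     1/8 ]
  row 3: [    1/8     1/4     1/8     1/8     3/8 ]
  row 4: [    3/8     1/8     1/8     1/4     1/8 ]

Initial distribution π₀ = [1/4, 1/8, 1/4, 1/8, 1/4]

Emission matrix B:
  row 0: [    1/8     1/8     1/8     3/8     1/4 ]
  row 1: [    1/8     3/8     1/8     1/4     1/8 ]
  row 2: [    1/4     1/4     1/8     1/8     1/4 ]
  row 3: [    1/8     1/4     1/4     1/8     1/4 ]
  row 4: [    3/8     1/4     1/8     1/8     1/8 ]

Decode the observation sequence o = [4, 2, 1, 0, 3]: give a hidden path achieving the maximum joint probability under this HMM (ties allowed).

t=0: δ = [6.250e-02, 1.562e-02, 6.250e-02, 3.125e-02, 3.125e-02]  (obs o_0=4)
t=1: δ = [1.953e-03, 2.930e-03, 9.766e-04, 5.859e-03, 1.953e-03]  ψ = [2, 2, 0, 0, 0]  (obs o_1=2)
t=2: δ = [9.155e-05, 5.493e-04, 2.747e-04, 1.831e-04, 5.493e-04]  ψ = [3, 3, 1, 0, 3]  (obs o_2=1)
t=3: δ = [2.575e-05, 1.287e-05, 5.150e-05, 1.717e-05, 5.150e-05]  ψ = [4, 2, 1, 4, 1]  (obs o_3=0)
t=4: δ = [7.242e-06, 4.828e-06, 8.047e-07, 1.609e-06, 8.047e-07]  ψ = [4, 2, 2, 4, 0]  (obs o_4=3)
backtrack: best end state = 0; path = [0, 3, 1, 4, 0]

path = [0, 3, 1, 4, 0]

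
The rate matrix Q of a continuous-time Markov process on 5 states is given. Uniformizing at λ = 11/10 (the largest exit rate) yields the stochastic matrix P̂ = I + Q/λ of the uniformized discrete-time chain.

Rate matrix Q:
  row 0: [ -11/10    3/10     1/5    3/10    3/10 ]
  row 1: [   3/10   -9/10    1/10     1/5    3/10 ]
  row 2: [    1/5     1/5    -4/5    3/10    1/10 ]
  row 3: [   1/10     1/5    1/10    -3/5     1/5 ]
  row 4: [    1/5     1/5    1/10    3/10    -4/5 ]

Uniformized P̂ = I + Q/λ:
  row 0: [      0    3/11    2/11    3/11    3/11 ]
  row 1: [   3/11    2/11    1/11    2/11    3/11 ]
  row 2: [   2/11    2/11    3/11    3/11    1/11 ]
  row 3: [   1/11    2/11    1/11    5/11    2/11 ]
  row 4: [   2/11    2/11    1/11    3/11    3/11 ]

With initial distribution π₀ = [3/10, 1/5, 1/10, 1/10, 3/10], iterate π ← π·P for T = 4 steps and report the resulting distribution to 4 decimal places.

π = [0.1451, 0.1949, 0.1273, 0.3114, 0.2213]

t=0: π = [0.3000, 0.2000, 0.1000, 0.1000, 0.3000]
t=1: π = [0.1364, 0.2091, 0.1364, 0.2727, 0.2455]
t=2: π = [0.1512, 0.1942, 0.1281, 0.3033, 0.2231]
t=3: π = [0.1444, 0.1956, 0.1279, 0.3102, 0.2219]
t=4: π = [0.1451, 0.1949, 0.1273, 0.3114, 0.2213]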